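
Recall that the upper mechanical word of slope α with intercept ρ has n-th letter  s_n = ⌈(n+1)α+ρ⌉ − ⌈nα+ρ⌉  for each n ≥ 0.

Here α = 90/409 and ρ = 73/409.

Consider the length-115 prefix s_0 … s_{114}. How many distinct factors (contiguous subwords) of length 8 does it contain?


t_n = ⌈(n·90+73)/409⌉ for n = 0 … 115:
  n=0…9: ⌈73/409⌉=1 ⌈163/409⌉=1 ⌈253/409⌉=1 ⌈343/409⌉=1 ⌈433/409⌉=2 ⌈523/409⌉=2 ⌈613/409⌉=2 ⌈703/409⌉=2 ⌈793/409⌉=2 ⌈883/409⌉=3
  n=10…19: ⌈973/409⌉=3 ⌈1063/409⌉=3 ⌈1153/409⌉=3 ⌈1243/409⌉=4 ⌈1333/409⌉=4 ⌈1423/409⌉=4 ⌈1513/409⌉=4 ⌈1603/409⌉=4 ⌈1693/409⌉=5 ⌈1783/409⌉=5
  n=20…29: ⌈1873/409⌉=5 ⌈1963/409⌉=5 ⌈2053/409⌉=6 ⌈2143/409⌉=6 ⌈2233/409⌉=6 ⌈2323/409⌉=6 ⌈2413/409⌉=6 ⌈2503/409⌉=7 ⌈2593/409⌉=7 ⌈2683/409⌉=7
  n=30…39: ⌈2773/409⌉=7 ⌈2863/409⌉=7 ⌈2953/409⌉=8 ⌈3043/409⌉=8 ⌈3133/409⌉=8 ⌈3223/409⌉=8 ⌈3313/409⌉=9 ⌈3403/409⌉=9 ⌈3493/409⌉=9 ⌈3583/409⌉=9
  n=40…49: ⌈3673/409⌉=9 ⌈3763/409⌉=10 ⌈3853/409⌉=10 ⌈3943/409⌉=10 ⌈4033/409⌉=10 ⌈4123/409⌉=11 ⌈4213/409⌉=11 ⌈4303/409⌉=11 ⌈4393/409⌉=11 ⌈4483/409⌉=11
  n=50…59: ⌈4573/409⌉=12 ⌈4663/409⌉=12 ⌈4753/409⌉=12 ⌈4843/409⌉=12 ⌈4933/409⌉=13 ⌈5023/409⌉=13 ⌈5113/409⌉=13 ⌈5203/409⌉=13 ⌈5293/409⌉=13 ⌈5383/409⌉=14
  n=60…69: ⌈5473/409⌉=14 ⌈5563/409⌉=14 ⌈5653/409⌉=14 ⌈5743/409⌉=15 ⌈5833/409⌉=15 ⌈5923/409⌉=15 ⌈6013/409⌉=15 ⌈6103/409⌉=15 ⌈6193/409⌉=16 ⌈6283/409⌉=16
  n=70…79: ⌈6373/409⌉=16 ⌈6463/409⌉=16 ⌈6553/409⌉=17 ⌈6643/409⌉=17 ⌈6733/409⌉=17 ⌈6823/409⌉=17 ⌈6913/409⌉=17 ⌈7003/409⌉=18 ⌈7093/409⌉=18 ⌈7183/409⌉=18
  n=80…89: ⌈7273/409⌉=18 ⌈7363/409⌉=19 ⌈7453/409⌉=19 ⌈7543/409⌉=19 ⌈7633/409⌉=19 ⌈7723/409⌉=19 ⌈7813/409⌉=20 ⌈7903/409⌉=20 ⌈7993/409⌉=20 ⌈8083/409⌉=20
  n=90…99: ⌈8173/409⌉=20 ⌈8263/409⌉=21 ⌈8353/409⌉=21 ⌈8443/409⌉=21 ⌈8533/409⌉=21 ⌈8623/409⌉=22 ⌈8713/409⌉=22 ⌈8803/409⌉=22 ⌈8893/409⌉=22 ⌈8983/409⌉=22
  n=100…109: ⌈9073/409⌉=23 ⌈9163/409⌉=23 ⌈9253/409⌉=23 ⌈9343/409⌉=23 ⌈9433/409⌉=24 ⌈9523/409⌉=24 ⌈9613/409⌉=24 ⌈9703/409⌉=24 ⌈9793/409⌉=24 ⌈9883/409⌉=25
  n=110…115: ⌈9973/409⌉=25 ⌈10063/409⌉=25 ⌈10153/409⌉=25 ⌈10243/409⌉=26 ⌈10333/409⌉=26 ⌈10423/409⌉=26
s_n = t_(n+1) − t_n for n = 0 … 114 gives
prefix = 0001000010001000010001000010000100010000100010000100010000100010000100010000100010000100001000100001000100001000100
slide a length-8 window over [0..7] … [107..114] (108 windows); first occurrence of each distinct factor:
  [  0..  7] 00010000
  [  1..  8] 00100001
  [  2..  9] 01000010
  [  3.. 10] 10000100
  [  4.. 11] 00001000
  [  5.. 12] 00010001
  [  6.. 13] 00100010
  [  7.. 14] 01000100
  [  8.. 15] 10001000
  (the other 99 windows repeat one of these)
distinct factors: {00001000, 00010000, 00010001, 00100001, 00100010, 01000010, 01000100, 10000100, 10001000}
count = 9  (Sturmian bound for length 8 is 9)

9


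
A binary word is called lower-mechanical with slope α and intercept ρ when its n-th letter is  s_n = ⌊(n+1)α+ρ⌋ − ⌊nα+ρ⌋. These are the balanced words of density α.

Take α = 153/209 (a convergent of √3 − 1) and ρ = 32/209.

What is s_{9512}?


(n+1)α + ρ = (9513·153 + 32) / 209 = 1455521/209
nα + ρ     = (9512·153 + 32) / 209 = 1455368/209
⌊1455521/209⌋ = 6964,  ⌊1455368/209⌋ = 6963
s_{9512} = 6964 − 6963 = 1

1


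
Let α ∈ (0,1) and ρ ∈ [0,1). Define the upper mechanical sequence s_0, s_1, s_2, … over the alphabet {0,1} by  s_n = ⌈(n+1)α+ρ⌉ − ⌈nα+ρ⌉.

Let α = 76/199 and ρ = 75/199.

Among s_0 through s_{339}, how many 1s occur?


130

#1s = Σ_{n=0}^{339} s_n = Σ_{n=0}^{339} (⌈(n+1)α+ρ⌉ − ⌈nα+ρ⌉)
the sum telescopes: every ⌈nα+ρ⌉ with 0 < n < 340 appears once with + and once with −, leaving ⌈340α+ρ⌉ − ⌈0·α+ρ⌉
340α + ρ = (340·76 + 75) / 199 = 25915/199
ρ = 75/199
⌈25915/199⌉ = 131,  ⌈75/199⌉ = 1
#1s = 131 − 1 = 130


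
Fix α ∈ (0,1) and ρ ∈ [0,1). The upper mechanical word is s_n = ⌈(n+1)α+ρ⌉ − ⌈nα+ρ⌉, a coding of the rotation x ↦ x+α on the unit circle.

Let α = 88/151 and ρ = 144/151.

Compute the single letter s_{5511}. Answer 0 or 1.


(n+1)α + ρ = (5512·88 + 144) / 151 = 485200/151
nα + ρ     = (5511·88 + 144) / 151 = 485112/151
⌈485200/151⌉ = 3214,  ⌈485112/151⌉ = 3213
s_{5511} = 3214 − 3213 = 1

1


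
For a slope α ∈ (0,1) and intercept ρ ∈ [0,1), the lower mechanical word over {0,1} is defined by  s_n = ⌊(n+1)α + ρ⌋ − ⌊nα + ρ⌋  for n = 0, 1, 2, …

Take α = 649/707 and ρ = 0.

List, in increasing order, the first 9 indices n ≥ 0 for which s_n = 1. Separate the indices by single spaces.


1 2 3 4 5 6 7 8 9

n=0: ⌊649/707⌋−⌊0/707⌋ = 0−0 = 0
n=1: ⌊1298/707⌋−⌊649/707⌋ = 1−0 = 1  ← one
n=2: ⌊1947/707⌋−⌊1298/707⌋ = 2−1 = 1  ← one
n=3: ⌊2596/707⌋−⌊1947/707⌋ = 3−2 = 1  ← one
n=4: ⌊3245/707⌋−⌊2596/707⌋ = 4−3 = 1  ← one
n=5: ⌊3894/707⌋−⌊3245/707⌋ = 5−4 = 1  ← one
n=6: ⌊4543/707⌋−⌊3894/707⌋ = 6−5 = 1  ← one
n=7: ⌊5192/707⌋−⌊4543/707⌋ = 7−6 = 1  ← one
n=8: ⌊5841/707⌋−⌊5192/707⌋ = 8−7 = 1  ← one
n=9: ⌊6490/707⌋−⌊5841/707⌋ = 9−8 = 1  ← one
positions of the first 9 ones: 1 2 3 4 5 6 7 8 9


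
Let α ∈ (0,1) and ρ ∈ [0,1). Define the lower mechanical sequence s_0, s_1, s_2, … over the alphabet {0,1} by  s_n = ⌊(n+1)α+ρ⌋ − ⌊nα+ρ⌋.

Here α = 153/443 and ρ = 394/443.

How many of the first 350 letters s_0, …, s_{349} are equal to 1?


#1s = Σ_{n=0}^{349} s_n = Σ_{n=0}^{349} (⌊(n+1)α+ρ⌋ − ⌊nα+ρ⌋)
the sum telescopes: every ⌊nα+ρ⌋ with 0 < n < 350 appears once with + and once with −, leaving ⌊350α+ρ⌋ − ⌊0·α+ρ⌋
350α + ρ = (350·153 + 394) / 443 = 53944/443
ρ = 394/443
⌊53944/443⌋ = 121,  ⌊394/443⌋ = 0
#1s = 121 − 0 = 121

121


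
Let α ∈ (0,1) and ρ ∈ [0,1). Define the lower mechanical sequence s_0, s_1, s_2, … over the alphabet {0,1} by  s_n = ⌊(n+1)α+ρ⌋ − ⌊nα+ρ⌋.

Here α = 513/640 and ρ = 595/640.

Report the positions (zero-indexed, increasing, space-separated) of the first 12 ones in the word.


n=0: ⌊1108/640⌋−⌊595/640⌋ = 1−0 = 1  ← one
n=1: ⌊1621/640⌋−⌊1108/640⌋ = 2−1 = 1  ← one
n=2: ⌊2134/640⌋−⌊1621/640⌋ = 3−2 = 1  ← one
n=3: ⌊2647/640⌋−⌊2134/640⌋ = 4−3 = 1  ← one
n=4: ⌊3160/640⌋−⌊2647/640⌋ = 4−4 = 0
n=5: ⌊3673/640⌋−⌊3160/640⌋ = 5−4 = 1  ← one
n=6: ⌊4186/640⌋−⌊3673/640⌋ = 6−5 = 1  ← one
n=7: ⌊4699/640⌋−⌊4186/640⌋ = 7−6 = 1  ← one
n=8: ⌊5212/640⌋−⌊4699/640⌋ = 8−7 = 1  ← one
n=9: ⌊5725/640⌋−⌊5212/640⌋ = 8−8 = 0
n=10: ⌊6238/640⌋−⌊5725/640⌋ = 9−8 = 1  ← one
n=11: ⌊6751/640⌋−⌊6238/640⌋ = 10−9 = 1  ← one
n=12: ⌊7264/640⌋−⌊6751/640⌋ = 11−10 = 1  ← one
n=13: ⌊7777/640⌋−⌊7264/640⌋ = 12−11 = 1  ← one
positions of the first 12 ones: 0 1 2 3 5 6 7 8 10 11 12 13

0 1 2 3 5 6 7 8 10 11 12 13


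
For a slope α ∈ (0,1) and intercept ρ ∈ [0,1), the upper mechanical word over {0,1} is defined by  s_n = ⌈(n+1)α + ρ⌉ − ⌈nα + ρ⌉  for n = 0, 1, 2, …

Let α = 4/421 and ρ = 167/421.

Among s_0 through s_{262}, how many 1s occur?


#1s = Σ_{n=0}^{262} s_n = Σ_{n=0}^{262} (⌈(n+1)α+ρ⌉ − ⌈nα+ρ⌉)
the sum telescopes: every ⌈nα+ρ⌉ with 0 < n < 263 appears once with + and once with −, leaving ⌈263α+ρ⌉ − ⌈0·α+ρ⌉
263α + ρ = (263·4 + 167) / 421 = 1219/421
ρ = 167/421
⌈1219/421⌉ = 3,  ⌈167/421⌉ = 1
#1s = 3 − 1 = 2

2


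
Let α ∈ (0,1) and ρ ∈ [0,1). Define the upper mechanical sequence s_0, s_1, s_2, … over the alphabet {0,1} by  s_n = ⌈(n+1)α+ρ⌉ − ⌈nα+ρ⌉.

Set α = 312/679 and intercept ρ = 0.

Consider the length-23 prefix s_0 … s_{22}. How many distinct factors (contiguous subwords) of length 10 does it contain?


11

t_n = ⌈(n·312)/679⌉ for n = 0 … 23:
  n=0…9: ⌈0/679⌉=0 ⌈312/679⌉=1 ⌈624/679⌉=1 ⌈936/679⌉=2 ⌈1248/679⌉=2 ⌈1560/679⌉=3 ⌈1872/679⌉=3 ⌈2184/679⌉=4 ⌈2496/679⌉=4 ⌈2808/679⌉=5
  n=10…19: ⌈3120/679⌉=5 ⌈3432/679⌉=6 ⌈3744/679⌉=6 ⌈4056/679⌉=6 ⌈4368/679⌉=7 ⌈4680/679⌉=7 ⌈4992/679⌉=8 ⌈5304/679⌉=8 ⌈5616/679⌉=9 ⌈5928/679⌉=9
  n=20…23: ⌈6240/679⌉=10 ⌈6552/679⌉=10 ⌈6864/679⌉=11 ⌈7176/679⌉=11
s_n = t_(n+1) − t_n for n = 0 … 22 gives
prefix = 10101010101001010101010
slide a length-10 window over [0..9] … [13..22] (14 windows); first occurrence of each distinct factor:
  [  0..  9] 1010101010
  [  1.. 10] 0101010101
  [  3.. 12] 0101010100
  [  4.. 13] 1010101001
  [  5.. 14] 0101010010
  [  6.. 15] 1010100101
  [  7.. 16] 0101001010
  [  8.. 17] 1010010101
  [  9.. 18] 0100101010
  [ 10.. 19] 1001010101
  [ 11.. 20] 0010101010
  (the other 3 windows repeat one of these)
distinct factors: {0010101010, 0100101010, 0101001010, 0101010010, 0101010100, 0101010101, 1001010101, 1010010101, 1010100101, 1010101001, 1010101010}
count = 11  (Sturmian bound for length 10 is 11)


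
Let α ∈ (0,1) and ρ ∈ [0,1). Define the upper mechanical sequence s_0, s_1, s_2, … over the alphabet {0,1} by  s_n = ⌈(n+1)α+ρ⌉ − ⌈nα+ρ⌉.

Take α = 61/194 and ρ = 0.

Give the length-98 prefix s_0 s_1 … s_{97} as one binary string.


n=0: ⌈(1·61)/194⌉ − ⌈(0·61)/194⌉ = ⌈61/194⌉ − ⌈0/194⌉ = 1 − 0 = 1
n=1: ⌈(2·61)/194⌉ − ⌈(1·61)/194⌉ = ⌈122/194⌉ − ⌈61/194⌉ = 1 − 1 = 0
n=2: ⌈(3·61)/194⌉ − ⌈(2·61)/194⌉ = ⌈183/194⌉ − ⌈122/194⌉ = 1 − 1 = 0
n=3: ⌈(4·61)/194⌉ − ⌈(3·61)/194⌉ = ⌈244/194⌉ − ⌈183/194⌉ = 2 − 1 = 1
n=4: ⌈(5·61)/194⌉ − ⌈(4·61)/194⌉ = ⌈305/194⌉ − ⌈244/194⌉ = 2 − 2 = 0
n=5: ⌈(6·61)/194⌉ − ⌈(5·61)/194⌉ = ⌈366/194⌉ − ⌈305/194⌉ = 2 − 2 = 0
n=6: ⌈(7·61)/194⌉ − ⌈(6·61)/194⌉ = ⌈427/194⌉ − ⌈366/194⌉ = 3 − 2 = 1
n=7: ⌈(8·61)/194⌉ − ⌈(7·61)/194⌉ = ⌈488/194⌉ − ⌈427/194⌉ = 3 − 3 = 0
n=8: ⌈(9·61)/194⌉ − ⌈(8·61)/194⌉ = ⌈549/194⌉ − ⌈488/194⌉ = 3 − 3 = 0
n=9: ⌈(10·61)/194⌉ − ⌈(9·61)/194⌉ = ⌈610/194⌉ − ⌈549/194⌉ = 4 − 3 = 1
n=10: ⌈(11·61)/194⌉ − ⌈(10·61)/194⌉ = ⌈671/194⌉ − ⌈610/194⌉ = 4 − 4 = 0
n=11: ⌈(12·61)/194⌉ − ⌈(11·61)/194⌉ = ⌈732/194⌉ − ⌈671/194⌉ = 4 − 4 = 0
n=12: ⌈(13·61)/194⌉ − ⌈(12·61)/194⌉ = ⌈793/194⌉ − ⌈732/194⌉ = 5 − 4 = 1
n=13: ⌈(14·61)/194⌉ − ⌈(13·61)/194⌉ = ⌈854/194⌉ − ⌈793/194⌉ = 5 − 5 = 0
n=14: ⌈(15·61)/194⌉ − ⌈(14·61)/194⌉ = ⌈915/194⌉ − ⌈854/194⌉ = 5 − 5 = 0
n=15: ⌈(16·61)/194⌉ − ⌈(15·61)/194⌉ = ⌈976/194⌉ − ⌈915/194⌉ = 6 − 5 = 1
n=16: ⌈(17·61)/194⌉ − ⌈(16·61)/194⌉ = ⌈1037/194⌉ − ⌈976/194⌉ = 6 − 6 = 0
n=17: ⌈(18·61)/194⌉ − ⌈(17·61)/194⌉ = ⌈1098/194⌉ − ⌈1037/194⌉ = 6 − 6 = 0
n=18: ⌈(19·61)/194⌉ − ⌈(18·61)/194⌉ = ⌈1159/194⌉ − ⌈1098/194⌉ = 6 − 6 = 0
n=19: ⌈(20·61)/194⌉ − ⌈(19·61)/194⌉ = ⌈1220/194⌉ − ⌈1159/194⌉ = 7 − 6 = 1
n=20: ⌈(21·61)/194⌉ − ⌈(20·61)/194⌉ = ⌈1281/194⌉ − ⌈1220/194⌉ = 7 − 7 = 0
n=21: ⌈(22·61)/194⌉ − ⌈(21·61)/194⌉ = ⌈1342/194⌉ − ⌈1281/194⌉ = 7 − 7 = 0
n=22: ⌈(23·61)/194⌉ − ⌈(22·61)/194⌉ = ⌈1403/194⌉ − ⌈1342/194⌉ = 8 − 7 = 1
n=23: ⌈(24·61)/194⌉ − ⌈(23·61)/194⌉ = ⌈1464/194⌉ − ⌈1403/194⌉ = 8 − 8 = 0
n=24: ⌈(25·61)/194⌉ − ⌈(24·61)/194⌉ = ⌈1525/194⌉ − ⌈1464/194⌉ = 8 − 8 = 0
n=25: ⌈(26·61)/194⌉ − ⌈(25·61)/194⌉ = ⌈1586/194⌉ − ⌈1525/194⌉ = 9 − 8 = 1
n=26: ⌈(27·61)/194⌉ − ⌈(26·61)/194⌉ = ⌈1647/194⌉ − ⌈1586/194⌉ = 9 − 9 = 0
n=27: ⌈(28·61)/194⌉ − ⌈(27·61)/194⌉ = ⌈1708/194⌉ − ⌈1647/194⌉ = 9 − 9 = 0
n=28: ⌈(29·61)/194⌉ − ⌈(28·61)/194⌉ = ⌈1769/194⌉ − ⌈1708/194⌉ = 10 − 9 = 1
n=29: ⌈(30·61)/194⌉ − ⌈(29·61)/194⌉ = ⌈1830/194⌉ − ⌈1769/194⌉ = 10 − 10 = 0
n=30: ⌈(31·61)/194⌉ − ⌈(30·61)/194⌉ = ⌈1891/194⌉ − ⌈1830/194⌉ = 10 − 10 = 0
n=31: ⌈(32·61)/194⌉ − ⌈(31·61)/194⌉ = ⌈1952/194⌉ − ⌈1891/194⌉ = 11 − 10 = 1
n=32: ⌈(33·61)/194⌉ − ⌈(32·61)/194⌉ = ⌈2013/194⌉ − ⌈1952/194⌉ = 11 − 11 = 0
n=33: ⌈(34·61)/194⌉ − ⌈(33·61)/194⌉ = ⌈2074/194⌉ − ⌈2013/194⌉ = 11 − 11 = 0
n=34: ⌈(35·61)/194⌉ − ⌈(34·61)/194⌉ = ⌈2135/194⌉ − ⌈2074/194⌉ = 12 − 11 = 1
n=35: ⌈(36·61)/194⌉ − ⌈(35·61)/194⌉ = ⌈2196/194⌉ − ⌈2135/194⌉ = 12 − 12 = 0
n=36: ⌈(37·61)/194⌉ − ⌈(36·61)/194⌉ = ⌈2257/194⌉ − ⌈2196/194⌉ = 12 − 12 = 0
n=37: ⌈(38·61)/194⌉ − ⌈(37·61)/194⌉ = ⌈2318/194⌉ − ⌈2257/194⌉ = 12 − 12 = 0
n=38: ⌈(39·61)/194⌉ − ⌈(38·61)/194⌉ = ⌈2379/194⌉ − ⌈2318/194⌉ = 13 − 12 = 1
n=39: ⌈(40·61)/194⌉ − ⌈(39·61)/194⌉ = ⌈2440/194⌉ − ⌈2379/194⌉ = 13 − 13 = 0
n=40: ⌈(41·61)/194⌉ − ⌈(40·61)/194⌉ = ⌈2501/194⌉ − ⌈2440/194⌉ = 13 − 13 = 0
n=41: ⌈(42·61)/194⌉ − ⌈(41·61)/194⌉ = ⌈2562/194⌉ − ⌈2501/194⌉ = 14 − 13 = 1
n=42: ⌈(43·61)/194⌉ − ⌈(42·61)/194⌉ = ⌈2623/194⌉ − ⌈2562/194⌉ = 14 − 14 = 0
n=43: ⌈(44·61)/194⌉ − ⌈(43·61)/194⌉ = ⌈2684/194⌉ − ⌈2623/194⌉ = 14 − 14 = 0
n=44: ⌈(45·61)/194⌉ − ⌈(44·61)/194⌉ = ⌈2745/194⌉ − ⌈2684/194⌉ = 15 − 14 = 1
n=45: ⌈(46·61)/194⌉ − ⌈(45·61)/194⌉ = ⌈2806/194⌉ − ⌈2745/194⌉ = 15 − 15 = 0
n=46: ⌈(47·61)/194⌉ − ⌈(46·61)/194⌉ = ⌈2867/194⌉ − ⌈2806/194⌉ = 15 − 15 = 0
n=47: ⌈(48·61)/194⌉ − ⌈(47·61)/194⌉ = ⌈2928/194⌉ − ⌈2867/194⌉ = 16 − 15 = 1
n=48: ⌈(49·61)/194⌉ − ⌈(48·61)/194⌉ = ⌈2989/194⌉ − ⌈2928/194⌉ = 16 − 16 = 0
n=49: ⌈(50·61)/194⌉ − ⌈(49·61)/194⌉ = ⌈3050/194⌉ − ⌈2989/194⌉ = 16 − 16 = 0
n=50: ⌈(51·61)/194⌉ − ⌈(50·61)/194⌉ = ⌈3111/194⌉ − ⌈3050/194⌉ = 17 − 16 = 1
n=51: ⌈(52·61)/194⌉ − ⌈(51·61)/194⌉ = ⌈3172/194⌉ − ⌈3111/194⌉ = 17 − 17 = 0
n=52: ⌈(53·61)/194⌉ − ⌈(52·61)/194⌉ = ⌈3233/194⌉ − ⌈3172/194⌉ = 17 − 17 = 0
n=53: ⌈(54·61)/194⌉ − ⌈(53·61)/194⌉ = ⌈3294/194⌉ − ⌈3233/194⌉ = 17 − 17 = 0
n=54: ⌈(55·61)/194⌉ − ⌈(54·61)/194⌉ = ⌈3355/194⌉ − ⌈3294/194⌉ = 18 − 17 = 1
n=55: ⌈(56·61)/194⌉ − ⌈(55·61)/194⌉ = ⌈3416/194⌉ − ⌈3355/194⌉ = 18 − 18 = 0
n=56: ⌈(57·61)/194⌉ − ⌈(56·61)/194⌉ = ⌈3477/194⌉ − ⌈3416/194⌉ = 18 − 18 = 0
n=57: ⌈(58·61)/194⌉ − ⌈(57·61)/194⌉ = ⌈3538/194⌉ − ⌈3477/194⌉ = 19 − 18 = 1
n=58: ⌈(59·61)/194⌉ − ⌈(58·61)/194⌉ = ⌈3599/194⌉ − ⌈3538/194⌉ = 19 − 19 = 0
n=59: ⌈(60·61)/194⌉ − ⌈(59·61)/194⌉ = ⌈3660/194⌉ − ⌈3599/194⌉ = 19 − 19 = 0
n=60: ⌈(61·61)/194⌉ − ⌈(60·61)/194⌉ = ⌈3721/194⌉ − ⌈3660/194⌉ = 20 − 19 = 1
n=61: ⌈(62·61)/194⌉ − ⌈(61·61)/194⌉ = ⌈3782/194⌉ − ⌈3721/194⌉ = 20 − 20 = 0
n=62: ⌈(63·61)/194⌉ − ⌈(62·61)/194⌉ = ⌈3843/194⌉ − ⌈3782/194⌉ = 20 − 20 = 0
n=63: ⌈(64·61)/194⌉ − ⌈(63·61)/194⌉ = ⌈3904/194⌉ − ⌈3843/194⌉ = 21 − 20 = 1
n=64: ⌈(65·61)/194⌉ − ⌈(64·61)/194⌉ = ⌈3965/194⌉ − ⌈3904/194⌉ = 21 − 21 = 0
n=65: ⌈(66·61)/194⌉ − ⌈(65·61)/194⌉ = ⌈4026/194⌉ − ⌈3965/194⌉ = 21 − 21 = 0
n=66: ⌈(67·61)/194⌉ − ⌈(66·61)/194⌉ = ⌈4087/194⌉ − ⌈4026/194⌉ = 22 − 21 = 1
n=67: ⌈(68·61)/194⌉ − ⌈(67·61)/194⌉ = ⌈4148/194⌉ − ⌈4087/194⌉ = 22 − 22 = 0
n=68: ⌈(69·61)/194⌉ − ⌈(68·61)/194⌉ = ⌈4209/194⌉ − ⌈4148/194⌉ = 22 − 22 = 0
n=69: ⌈(70·61)/194⌉ − ⌈(69·61)/194⌉ = ⌈4270/194⌉ − ⌈4209/194⌉ = 23 − 22 = 1
n=70: ⌈(71·61)/194⌉ − ⌈(70·61)/194⌉ = ⌈4331/194⌉ − ⌈4270/194⌉ = 23 − 23 = 0
n=71: ⌈(72·61)/194⌉ − ⌈(71·61)/194⌉ = ⌈4392/194⌉ − ⌈4331/194⌉ = 23 − 23 = 0
n=72: ⌈(73·61)/194⌉ − ⌈(72·61)/194⌉ = ⌈4453/194⌉ − ⌈4392/194⌉ = 23 − 23 = 0
n=73: ⌈(74·61)/194⌉ − ⌈(73·61)/194⌉ = ⌈4514/194⌉ − ⌈4453/194⌉ = 24 − 23 = 1
n=74: ⌈(75·61)/194⌉ − ⌈(74·61)/194⌉ = ⌈4575/194⌉ − ⌈4514/194⌉ = 24 − 24 = 0
n=75: ⌈(76·61)/194⌉ − ⌈(75·61)/194⌉ = ⌈4636/194⌉ − ⌈4575/194⌉ = 24 − 24 = 0
n=76: ⌈(77·61)/194⌉ − ⌈(76·61)/194⌉ = ⌈4697/194⌉ − ⌈4636/194⌉ = 25 − 24 = 1
n=77: ⌈(78·61)/194⌉ − ⌈(77·61)/194⌉ = ⌈4758/194⌉ − ⌈4697/194⌉ = 25 − 25 = 0
n=78: ⌈(79·61)/194⌉ − ⌈(78·61)/194⌉ = ⌈4819/194⌉ − ⌈4758/194⌉ = 25 − 25 = 0
n=79: ⌈(80·61)/194⌉ − ⌈(79·61)/194⌉ = ⌈4880/194⌉ − ⌈4819/194⌉ = 26 − 25 = 1
n=80: ⌈(81·61)/194⌉ − ⌈(80·61)/194⌉ = ⌈4941/194⌉ − ⌈4880/194⌉ = 26 − 26 = 0
n=81: ⌈(82·61)/194⌉ − ⌈(81·61)/194⌉ = ⌈5002/194⌉ − ⌈4941/194⌉ = 26 − 26 = 0
n=82: ⌈(83·61)/194⌉ − ⌈(82·61)/194⌉ = ⌈5063/194⌉ − ⌈5002/194⌉ = 27 − 26 = 1
n=83: ⌈(84·61)/194⌉ − ⌈(83·61)/194⌉ = ⌈5124/194⌉ − ⌈5063/194⌉ = 27 − 27 = 0
n=84: ⌈(85·61)/194⌉ − ⌈(84·61)/194⌉ = ⌈5185/194⌉ − ⌈5124/194⌉ = 27 − 27 = 0
n=85: ⌈(86·61)/194⌉ − ⌈(85·61)/194⌉ = ⌈5246/194⌉ − ⌈5185/194⌉ = 28 − 27 = 1
n=86: ⌈(87·61)/194⌉ − ⌈(86·61)/194⌉ = ⌈5307/194⌉ − ⌈5246/194⌉ = 28 − 28 = 0
n=87: ⌈(88·61)/194⌉ − ⌈(87·61)/194⌉ = ⌈5368/194⌉ − ⌈5307/194⌉ = 28 − 28 = 0
n=88: ⌈(89·61)/194⌉ − ⌈(88·61)/194⌉ = ⌈5429/194⌉ − ⌈5368/194⌉ = 28 − 28 = 0
n=89: ⌈(90·61)/194⌉ − ⌈(89·61)/194⌉ = ⌈5490/194⌉ − ⌈5429/194⌉ = 29 − 28 = 1
n=90: ⌈(91·61)/194⌉ − ⌈(90·61)/194⌉ = ⌈5551/194⌉ − ⌈5490/194⌉ = 29 − 29 = 0
n=91: ⌈(92·61)/194⌉ − ⌈(91·61)/194⌉ = ⌈5612/194⌉ − ⌈5551/194⌉ = 29 − 29 = 0
n=92: ⌈(93·61)/194⌉ − ⌈(92·61)/194⌉ = ⌈5673/194⌉ − ⌈5612/194⌉ = 30 − 29 = 1
n=93: ⌈(94·61)/194⌉ − ⌈(93·61)/194⌉ = ⌈5734/194⌉ − ⌈5673/194⌉ = 30 − 30 = 0
n=94: ⌈(95·61)/194⌉ − ⌈(94·61)/194⌉ = ⌈5795/194⌉ − ⌈5734/194⌉ = 30 − 30 = 0
n=95: ⌈(96·61)/194⌉ − ⌈(95·61)/194⌉ = ⌈5856/194⌉ − ⌈5795/194⌉ = 31 − 30 = 1
n=96: ⌈(97·61)/194⌉ − ⌈(96·61)/194⌉ = ⌈5917/194⌉ − ⌈5856/194⌉ = 31 − 31 = 0
n=97: ⌈(98·61)/194⌉ − ⌈(97·61)/194⌉ = ⌈5978/194⌉ − ⌈5917/194⌉ = 31 − 31 = 0

10010010010010010001001001001001001000100100100100100010010010010010010001001001001001000100100100


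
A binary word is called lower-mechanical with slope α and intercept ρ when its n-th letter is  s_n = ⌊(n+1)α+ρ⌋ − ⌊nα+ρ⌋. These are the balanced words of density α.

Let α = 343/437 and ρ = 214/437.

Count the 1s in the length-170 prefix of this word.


133

#1s = Σ_{n=0}^{169} s_n = Σ_{n=0}^{169} (⌊(n+1)α+ρ⌋ − ⌊nα+ρ⌋)
the sum telescopes: every ⌊nα+ρ⌋ with 0 < n < 170 appears once with + and once with −, leaving ⌊170α+ρ⌋ − ⌊0·α+ρ⌋
170α + ρ = (170·343 + 214) / 437 = 58524/437
ρ = 214/437
⌊58524/437⌋ = 133,  ⌊214/437⌋ = 0
#1s = 133 − 0 = 133


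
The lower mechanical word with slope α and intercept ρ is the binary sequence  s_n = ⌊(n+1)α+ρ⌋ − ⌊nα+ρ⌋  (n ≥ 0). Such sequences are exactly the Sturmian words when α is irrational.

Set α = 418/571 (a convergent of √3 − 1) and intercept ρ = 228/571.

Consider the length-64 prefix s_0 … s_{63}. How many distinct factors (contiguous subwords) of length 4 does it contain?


t_n = ⌊(n·418+228)/571⌋ for n = 0 … 64:
  n=0…9: ⌊228/571⌋=0 ⌊646/571⌋=1 ⌊1064/571⌋=1 ⌊1482/571⌋=2 ⌊1900/571⌋=3 ⌊2318/571⌋=4 ⌊2736/571⌋=4 ⌊3154/571⌋=5 ⌊3572/571⌋=6 ⌊3990/571⌋=6
  n=10…19: ⌊4408/571⌋=7 ⌊4826/571⌋=8 ⌊5244/571⌋=9 ⌊5662/571⌋=9 ⌊6080/571⌋=10 ⌊6498/571⌋=11 ⌊6916/571⌋=12 ⌊7334/571⌋=12 ⌊7752/571⌋=13 ⌊8170/571⌋=14
  n=20…29: ⌊8588/571⌋=15 ⌊9006/571⌋=15 ⌊9424/571⌋=16 ⌊9842/571⌋=17 ⌊10260/571⌋=17 ⌊10678/571⌋=18 ⌊11096/571⌋=19 ⌊11514/571⌋=20 ⌊11932/571⌋=20 ⌊12350/571⌋=21
  n=30…39: ⌊12768/571⌋=22 ⌊13186/571⌋=23 ⌊13604/571⌋=23 ⌊14022/571⌋=24 ⌊14440/571⌋=25 ⌊14858/571⌋=26 ⌊15276/571⌋=26 ⌊15694/571⌋=27 ⌊16112/571⌋=28 ⌊16530/571⌋=28
  n=40…49: ⌊16948/571⌋=29 ⌊17366/571⌋=30 ⌊17784/571⌋=31 ⌊18202/571⌋=31 ⌊18620/571⌋=32 ⌊19038/571⌋=33 ⌊19456/571⌋=34 ⌊19874/571⌋=34 ⌊20292/571⌋=35 ⌊20710/571⌋=36
  n=50…59: ⌊21128/571⌋=37 ⌊21546/571⌋=37 ⌊21964/571⌋=38 ⌊22382/571⌋=39 ⌊22800/571⌋=39 ⌊23218/571⌋=40 ⌊23636/571⌋=41 ⌊24054/571⌋=42 ⌊24472/571⌋=42 ⌊24890/571⌋=43
  n=60…64: ⌊25308/571⌋=44 ⌊25726/571⌋=45 ⌊26144/571⌋=45 ⌊26562/571⌋=46 ⌊26980/571⌋=47
s_n = t_(n+1) − t_n for n = 0 … 63 gives
prefix = 1011101101110111011101101110111011101101110111011101101110111011
slide a length-4 window over [0..3] … [60..63] (61 windows); first occurrence of each distinct factor:
  [  0..  3] 1011
  [  1..  4] 0111
  [  2..  5] 1110
  [  3..  6] 1101
  [  5..  8] 0110
  (the other 56 windows repeat one of these)
distinct factors: {0110, 0111, 1011, 1101, 1110}
count = 5  (Sturmian bound for length 4 is 5)

5


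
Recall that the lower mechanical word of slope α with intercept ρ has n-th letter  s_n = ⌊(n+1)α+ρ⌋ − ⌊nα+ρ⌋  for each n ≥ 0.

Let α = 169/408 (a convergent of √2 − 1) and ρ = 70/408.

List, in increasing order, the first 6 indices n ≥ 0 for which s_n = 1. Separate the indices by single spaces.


n=0: ⌊239/408⌋−⌊70/408⌋ = 0−0 = 0
n=1: ⌊408/408⌋−⌊239/408⌋ = 1−0 = 1  ← one
n=2: ⌊577/408⌋−⌊408/408⌋ = 1−1 = 0
n=3: ⌊746/408⌋−⌊577/408⌋ = 1−1 = 0
n=4: ⌊915/408⌋−⌊746/408⌋ = 2−1 = 1  ← one
n=5: ⌊1084/408⌋−⌊915/408⌋ = 2−2 = 0
n=6: ⌊1253/408⌋−⌊1084/408⌋ = 3−2 = 1  ← one
n=7: ⌊1422/408⌋−⌊1253/408⌋ = 3−3 = 0
n=8: ⌊1591/408⌋−⌊1422/408⌋ = 3−3 = 0
n=9: ⌊1760/408⌋−⌊1591/408⌋ = 4−3 = 1  ← one
n=10: ⌊1929/408⌋−⌊1760/408⌋ = 4−4 = 0
n=11: ⌊2098/408⌋−⌊1929/408⌋ = 5−4 = 1  ← one
n=12: ⌊2267/408⌋−⌊2098/408⌋ = 5−5 = 0
n=13: ⌊2436/408⌋−⌊2267/408⌋ = 5−5 = 0
n=14: ⌊2605/408⌋−⌊2436/408⌋ = 6−5 = 1  ← one
positions of the first 6 ones: 1 4 6 9 11 14

1 4 6 9 11 14


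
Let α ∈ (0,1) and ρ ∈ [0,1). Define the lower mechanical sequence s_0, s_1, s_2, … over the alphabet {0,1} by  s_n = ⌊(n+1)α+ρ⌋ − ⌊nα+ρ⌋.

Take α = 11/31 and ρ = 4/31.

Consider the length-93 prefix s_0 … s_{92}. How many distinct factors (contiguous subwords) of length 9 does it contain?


10

t_n = ⌊(n·11+4)/31⌋ for n = 0 … 93:
  n=0…9: ⌊4/31⌋=0 ⌊15/31⌋=0 ⌊26/31⌋=0 ⌊37/31⌋=1 ⌊48/31⌋=1 ⌊59/31⌋=1 ⌊70/31⌋=2 ⌊81/31⌋=2 ⌊92/31⌋=2 ⌊103/31⌋=3
  n=10…19: ⌊114/31⌋=3 ⌊125/31⌋=4 ⌊136/31⌋=4 ⌊147/31⌋=4 ⌊158/31⌋=5 ⌊169/31⌋=5 ⌊180/31⌋=5 ⌊191/31⌋=6 ⌊202/31⌋=6 ⌊213/31⌋=6
  n=20…29: ⌊224/31⌋=7 ⌊235/31⌋=7 ⌊246/31⌋=7 ⌊257/31⌋=8 ⌊268/31⌋=8 ⌊279/31⌋=9 ⌊290/31⌋=9 ⌊301/31⌋=9 ⌊312/31⌋=10 ⌊323/31⌋=10
  n=30…39: ⌊334/31⌋=10 ⌊345/31⌋=11 ⌊356/31⌋=11 ⌊367/31⌋=11 ⌊378/31⌋=12 ⌊389/31⌋=12 ⌊400/31⌋=12 ⌊411/31⌋=13 ⌊422/31⌋=13 ⌊433/31⌋=13
  n=40…49: ⌊444/31⌋=14 ⌊455/31⌋=14 ⌊466/31⌋=15 ⌊477/31⌋=15 ⌊488/31⌋=15 ⌊499/31⌋=16 ⌊510/31⌋=16 ⌊521/31⌋=16 ⌊532/31⌋=17 ⌊543/31⌋=17
  n=50…59: ⌊554/31⌋=17 ⌊565/31⌋=18 ⌊576/31⌋=18 ⌊587/31⌋=18 ⌊598/31⌋=19 ⌊609/31⌋=19 ⌊620/31⌋=20 ⌊631/31⌋=20 ⌊642/31⌋=20 ⌊653/31⌋=21
  n=60…69: ⌊664/31⌋=21 ⌊675/31⌋=21 ⌊686/31⌋=22 ⌊697/31⌋=22 ⌊708/31⌋=22 ⌊719/31⌋=23 ⌊730/31⌋=23 ⌊741/31⌋=23 ⌊752/31⌋=24 ⌊763/31⌋=24
  n=70…79: ⌊774/31⌋=24 ⌊785/31⌋=25 ⌊796/31⌋=25 ⌊807/31⌋=26 ⌊818/31⌋=26 ⌊829/31⌋=26 ⌊840/31⌋=27 ⌊851/31⌋=27 ⌊862/31⌋=27 ⌊873/31⌋=28
  n=80…89: ⌊884/31⌋=28 ⌊895/31⌋=28 ⌊906/31⌋=29 ⌊917/31⌋=29 ⌊928/31⌋=29 ⌊939/31⌋=30 ⌊950/31⌋=30 ⌊961/31⌋=31 ⌊972/31⌋=31 ⌊983/31⌋=31
  n=90…93: ⌊994/31⌋=32 ⌊1005/31⌋=32 ⌊1016/31⌋=32 ⌊1027/31⌋=33
s_n = t_(n+1) − t_n for n = 0 … 92 gives
prefix = 001001001010010010010010100100100100100101001001001001010010010010010010100100100100101001001
slide a length-9 window over [0..8] … [84..92] (85 windows); first occurrence of each distinct factor:
  [  0..  8] 001001001
  [  1..  9] 010010010
  [  2.. 10] 100100101
  [  3.. 11] 001001010
  [  4.. 12] 010010100
  [  5.. 13] 100101001
  [  6.. 14] 001010010
  [  7.. 15] 010100100
  [  8.. 16] 101001001
  [ 10.. 18] 100100100
  (the other 75 windows repeat one of these)
distinct factors: {001001001, 001001010, 001010010, 010010010, 010010100, 010100100, 100100100, 100100101, 100101001, 101001001}
count = 10  (Sturmian bound for length 9 is 10)


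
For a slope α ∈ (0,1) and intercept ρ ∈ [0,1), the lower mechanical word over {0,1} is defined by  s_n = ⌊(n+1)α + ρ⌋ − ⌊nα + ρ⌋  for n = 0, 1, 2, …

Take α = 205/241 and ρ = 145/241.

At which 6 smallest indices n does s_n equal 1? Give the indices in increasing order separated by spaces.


0 1 2 3 5 6

n=0: ⌊350/241⌋−⌊145/241⌋ = 1−0 = 1  ← one
n=1: ⌊555/241⌋−⌊350/241⌋ = 2−1 = 1  ← one
n=2: ⌊760/241⌋−⌊555/241⌋ = 3−2 = 1  ← one
n=3: ⌊965/241⌋−⌊760/241⌋ = 4−3 = 1  ← one
n=4: ⌊1170/241⌋−⌊965/241⌋ = 4−4 = 0
n=5: ⌊1375/241⌋−⌊1170/241⌋ = 5−4 = 1  ← one
n=6: ⌊1580/241⌋−⌊1375/241⌋ = 6−5 = 1  ← one
positions of the first 6 ones: 0 1 2 3 5 6


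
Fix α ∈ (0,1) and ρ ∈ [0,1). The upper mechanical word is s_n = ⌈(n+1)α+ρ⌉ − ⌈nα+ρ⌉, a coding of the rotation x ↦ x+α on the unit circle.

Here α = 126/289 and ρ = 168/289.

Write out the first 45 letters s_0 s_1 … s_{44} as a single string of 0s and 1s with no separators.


100101010010101001010101001010100101010100101

n=0: ⌈(1·126+168)/289⌉ − ⌈(0·126+168)/289⌉ = ⌈294/289⌉ − ⌈168/289⌉ = 2 − 1 = 1
n=1: ⌈(2·126+168)/289⌉ − ⌈(1·126+168)/289⌉ = ⌈420/289⌉ − ⌈294/289⌉ = 2 − 2 = 0
n=2: ⌈(3·126+168)/289⌉ − ⌈(2·126+168)/289⌉ = ⌈546/289⌉ − ⌈420/289⌉ = 2 − 2 = 0
n=3: ⌈(4·126+168)/289⌉ − ⌈(3·126+168)/289⌉ = ⌈672/289⌉ − ⌈546/289⌉ = 3 − 2 = 1
n=4: ⌈(5·126+168)/289⌉ − ⌈(4·126+168)/289⌉ = ⌈798/289⌉ − ⌈672/289⌉ = 3 − 3 = 0
n=5: ⌈(6·126+168)/289⌉ − ⌈(5·126+168)/289⌉ = ⌈924/289⌉ − ⌈798/289⌉ = 4 − 3 = 1
n=6: ⌈(7·126+168)/289⌉ − ⌈(6·126+168)/289⌉ = ⌈1050/289⌉ − ⌈924/289⌉ = 4 − 4 = 0
n=7: ⌈(8·126+168)/289⌉ − ⌈(7·126+168)/289⌉ = ⌈1176/289⌉ − ⌈1050/289⌉ = 5 − 4 = 1
n=8: ⌈(9·126+168)/289⌉ − ⌈(8·126+168)/289⌉ = ⌈1302/289⌉ − ⌈1176/289⌉ = 5 − 5 = 0
n=9: ⌈(10·126+168)/289⌉ − ⌈(9·126+168)/289⌉ = ⌈1428/289⌉ − ⌈1302/289⌉ = 5 − 5 = 0
n=10: ⌈(11·126+168)/289⌉ − ⌈(10·126+168)/289⌉ = ⌈1554/289⌉ − ⌈1428/289⌉ = 6 − 5 = 1
n=11: ⌈(12·126+168)/289⌉ − ⌈(11·126+168)/289⌉ = ⌈1680/289⌉ − ⌈1554/289⌉ = 6 − 6 = 0
n=12: ⌈(13·126+168)/289⌉ − ⌈(12·126+168)/289⌉ = ⌈1806/289⌉ − ⌈1680/289⌉ = 7 − 6 = 1
n=13: ⌈(14·126+168)/289⌉ − ⌈(13·126+168)/289⌉ = ⌈1932/289⌉ − ⌈1806/289⌉ = 7 − 7 = 0
n=14: ⌈(15·126+168)/289⌉ − ⌈(14·126+168)/289⌉ = ⌈2058/289⌉ − ⌈1932/289⌉ = 8 − 7 = 1
n=15: ⌈(16·126+168)/289⌉ − ⌈(15·126+168)/289⌉ = ⌈2184/289⌉ − ⌈2058/289⌉ = 8 − 8 = 0
n=16: ⌈(17·126+168)/289⌉ − ⌈(16·126+168)/289⌉ = ⌈2310/289⌉ − ⌈2184/289⌉ = 8 − 8 = 0
n=17: ⌈(18·126+168)/289⌉ − ⌈(17·126+168)/289⌉ = ⌈2436/289⌉ − ⌈2310/289⌉ = 9 − 8 = 1
n=18: ⌈(19·126+168)/289⌉ − ⌈(18·126+168)/289⌉ = ⌈2562/289⌉ − ⌈2436/289⌉ = 9 − 9 = 0
n=19: ⌈(20·126+168)/289⌉ − ⌈(19·126+168)/289⌉ = ⌈2688/289⌉ − ⌈2562/289⌉ = 10 − 9 = 1
n=20: ⌈(21·126+168)/289⌉ − ⌈(20·126+168)/289⌉ = ⌈2814/289⌉ − ⌈2688/289⌉ = 10 − 10 = 0
n=21: ⌈(22·126+168)/289⌉ − ⌈(21·126+168)/289⌉ = ⌈2940/289⌉ − ⌈2814/289⌉ = 11 − 10 = 1
n=22: ⌈(23·126+168)/289⌉ − ⌈(22·126+168)/289⌉ = ⌈3066/289⌉ − ⌈2940/289⌉ = 11 − 11 = 0
n=23: ⌈(24·126+168)/289⌉ − ⌈(23·126+168)/289⌉ = ⌈3192/289⌉ − ⌈3066/289⌉ = 12 − 11 = 1
n=24: ⌈(25·126+168)/289⌉ − ⌈(24·126+168)/289⌉ = ⌈3318/289⌉ − ⌈3192/289⌉ = 12 − 12 = 0
n=25: ⌈(26·126+168)/289⌉ − ⌈(25·126+168)/289⌉ = ⌈3444/289⌉ − ⌈3318/289⌉ = 12 − 12 = 0
n=26: ⌈(27·126+168)/289⌉ − ⌈(26·126+168)/289⌉ = ⌈3570/289⌉ − ⌈3444/289⌉ = 13 − 12 = 1
n=27: ⌈(28·126+168)/289⌉ − ⌈(27·126+168)/289⌉ = ⌈3696/289⌉ − ⌈3570/289⌉ = 13 − 13 = 0
n=28: ⌈(29·126+168)/289⌉ − ⌈(28·126+168)/289⌉ = ⌈3822/289⌉ − ⌈3696/289⌉ = 14 − 13 = 1
n=29: ⌈(30·126+168)/289⌉ − ⌈(29·126+168)/289⌉ = ⌈3948/289⌉ − ⌈3822/289⌉ = 14 − 14 = 0
n=30: ⌈(31·126+168)/289⌉ − ⌈(30·126+168)/289⌉ = ⌈4074/289⌉ − ⌈3948/289⌉ = 15 − 14 = 1
n=31: ⌈(32·126+168)/289⌉ − ⌈(31·126+168)/289⌉ = ⌈4200/289⌉ − ⌈4074/289⌉ = 15 − 15 = 0
n=32: ⌈(33·126+168)/289⌉ − ⌈(32·126+168)/289⌉ = ⌈4326/289⌉ − ⌈4200/289⌉ = 15 − 15 = 0
n=33: ⌈(34·126+168)/289⌉ − ⌈(33·126+168)/289⌉ = ⌈4452/289⌉ − ⌈4326/289⌉ = 16 − 15 = 1
n=34: ⌈(35·126+168)/289⌉ − ⌈(34·126+168)/289⌉ = ⌈4578/289⌉ − ⌈4452/289⌉ = 16 − 16 = 0
n=35: ⌈(36·126+168)/289⌉ − ⌈(35·126+168)/289⌉ = ⌈4704/289⌉ − ⌈4578/289⌉ = 17 − 16 = 1
n=36: ⌈(37·126+168)/289⌉ − ⌈(36·126+168)/289⌉ = ⌈4830/289⌉ − ⌈4704/289⌉ = 17 − 17 = 0
n=37: ⌈(38·126+168)/289⌉ − ⌈(37·126+168)/289⌉ = ⌈4956/289⌉ − ⌈4830/289⌉ = 18 − 17 = 1
n=38: ⌈(39·126+168)/289⌉ − ⌈(38·126+168)/289⌉ = ⌈5082/289⌉ − ⌈4956/289⌉ = 18 − 18 = 0
n=39: ⌈(40·126+168)/289⌉ − ⌈(39·126+168)/289⌉ = ⌈5208/289⌉ − ⌈5082/289⌉ = 19 − 18 = 1
n=40: ⌈(41·126+168)/289⌉ − ⌈(40·126+168)/289⌉ = ⌈5334/289⌉ − ⌈5208/289⌉ = 19 − 19 = 0
n=41: ⌈(42·126+168)/289⌉ − ⌈(41·126+168)/289⌉ = ⌈5460/289⌉ − ⌈5334/289⌉ = 19 − 19 = 0
n=42: ⌈(43·126+168)/289⌉ − ⌈(42·126+168)/289⌉ = ⌈5586/289⌉ − ⌈5460/289⌉ = 20 − 19 = 1
n=43: ⌈(44·126+168)/289⌉ − ⌈(43·126+168)/289⌉ = ⌈5712/289⌉ − ⌈5586/289⌉ = 20 − 20 = 0
n=44: ⌈(45·126+168)/289⌉ − ⌈(44·126+168)/289⌉ = ⌈5838/289⌉ − ⌈5712/289⌉ = 21 − 20 = 1


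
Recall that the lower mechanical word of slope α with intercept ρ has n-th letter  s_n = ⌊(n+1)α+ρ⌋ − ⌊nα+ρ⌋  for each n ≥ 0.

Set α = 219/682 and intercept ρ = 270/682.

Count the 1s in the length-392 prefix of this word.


126

#1s = Σ_{n=0}^{391} s_n = Σ_{n=0}^{391} (⌊(n+1)α+ρ⌋ − ⌊nα+ρ⌋)
the sum telescopes: every ⌊nα+ρ⌋ with 0 < n < 392 appears once with + and once with −, leaving ⌊392α+ρ⌋ − ⌊0·α+ρ⌋
392α + ρ = (392·219 + 270) / 682 = 86118/682
ρ = 270/682
⌊86118/682⌋ = 126,  ⌊270/682⌋ = 0
#1s = 126 − 0 = 126


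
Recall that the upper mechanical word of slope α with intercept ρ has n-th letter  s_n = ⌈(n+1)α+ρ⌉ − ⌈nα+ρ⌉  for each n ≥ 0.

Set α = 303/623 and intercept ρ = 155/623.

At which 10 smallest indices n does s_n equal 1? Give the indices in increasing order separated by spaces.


1 3 5 7 9 11 13 15 17 20

n=0: ⌈458/623⌉−⌈155/623⌉ = 1−1 = 0
n=1: ⌈761/623⌉−⌈458/623⌉ = 2−1 = 1  ← one
n=2: ⌈1064/623⌉−⌈761/623⌉ = 2−2 = 0
n=3: ⌈1367/623⌉−⌈1064/623⌉ = 3−2 = 1  ← one
n=4: ⌈1670/623⌉−⌈1367/623⌉ = 3−3 = 0
n=5: ⌈1973/623⌉−⌈1670/623⌉ = 4−3 = 1  ← one
n=6: ⌈2276/623⌉−⌈1973/623⌉ = 4−4 = 0
n=7: ⌈2579/623⌉−⌈2276/623⌉ = 5−4 = 1  ← one
n=8: ⌈2882/623⌉−⌈2579/623⌉ = 5−5 = 0
n=9: ⌈3185/623⌉−⌈2882/623⌉ = 6−5 = 1  ← one
n=10: ⌈3488/623⌉−⌈3185/623⌉ = 6−6 = 0
n=11: ⌈3791/623⌉−⌈3488/623⌉ = 7−6 = 1  ← one
n=12: ⌈4094/623⌉−⌈3791/623⌉ = 7−7 = 0
n=13: ⌈4397/623⌉−⌈4094/623⌉ = 8−7 = 1  ← one
n=14: ⌈4700/623⌉−⌈4397/623⌉ = 8−8 = 0
n=15: ⌈5003/623⌉−⌈4700/623⌉ = 9−8 = 1  ← one
n=16: ⌈5306/623⌉−⌈5003/623⌉ = 9−9 = 0
n=17: ⌈5609/623⌉−⌈5306/623⌉ = 10−9 = 1  ← one
n=18: ⌈5912/623⌉−⌈5609/623⌉ = 10−10 = 0
n=19: ⌈6215/623⌉−⌈5912/623⌉ = 10−10 = 0
n=20: ⌈6518/623⌉−⌈6215/623⌉ = 11−10 = 1  ← one
positions of the first 10 ones: 1 3 5 7 9 11 13 15 17 20


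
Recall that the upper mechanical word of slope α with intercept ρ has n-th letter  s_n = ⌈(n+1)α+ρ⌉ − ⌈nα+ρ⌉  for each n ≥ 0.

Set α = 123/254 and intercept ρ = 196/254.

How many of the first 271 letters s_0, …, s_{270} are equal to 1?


#1s = Σ_{n=0}^{270} s_n = Σ_{n=0}^{270} (⌈(n+1)α+ρ⌉ − ⌈nα+ρ⌉)
the sum telescopes: every ⌈nα+ρ⌉ with 0 < n < 271 appears once with + and once with −, leaving ⌈271α+ρ⌉ − ⌈0·α+ρ⌉
271α + ρ = (271·123 + 196) / 254 = 33529/254
ρ = 196/254
⌈33529/254⌉ = 133,  ⌈196/254⌉ = 1
#1s = 133 − 1 = 132

132


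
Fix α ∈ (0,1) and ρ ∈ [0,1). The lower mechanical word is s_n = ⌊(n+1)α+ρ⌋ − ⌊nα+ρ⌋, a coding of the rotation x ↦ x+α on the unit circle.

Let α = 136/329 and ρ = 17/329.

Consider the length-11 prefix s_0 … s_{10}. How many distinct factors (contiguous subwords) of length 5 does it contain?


t_n = ⌊(n·136+17)/329⌋ for n = 0 … 11:
  n=0…9: ⌊17/329⌋=0 ⌊153/329⌋=0 ⌊289/329⌋=0 ⌊425/329⌋=1 ⌊561/329⌋=1 ⌊697/329⌋=2 ⌊833/329⌋=2 ⌊969/329⌋=2 ⌊1105/329⌋=3 ⌊1241/329⌋=3
  n=10…11: ⌊1377/329⌋=4 ⌊1513/329⌋=4
s_n = t_(n+1) − t_n for n = 0 … 10 gives
prefix = 00101001010
slide a length-5 window over [0..4] … [6..10] (7 windows); first occurrence of each distinct factor:
  [  0..  4] 00101
  [  1..  5] 01010
  [  2..  6] 10100
  [  3..  7] 01001
  [  4..  8] 10010
  (the other 2 windows repeat one of these)
distinct factors: {00101, 01001, 01010, 10010, 10100}
count = 5  (Sturmian bound for length 5 is 6)

5


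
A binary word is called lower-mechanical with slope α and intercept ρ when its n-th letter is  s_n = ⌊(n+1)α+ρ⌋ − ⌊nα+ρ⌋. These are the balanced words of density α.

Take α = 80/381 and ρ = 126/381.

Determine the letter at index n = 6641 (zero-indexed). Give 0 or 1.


(n+1)α + ρ = (6642·80 + 126) / 381 = 531486/381
nα + ρ     = (6641·80 + 126) / 381 = 531406/381
⌊531486/381⌋ = 1394,  ⌊531406/381⌋ = 1394
s_{6641} = 1394 − 1394 = 0

0


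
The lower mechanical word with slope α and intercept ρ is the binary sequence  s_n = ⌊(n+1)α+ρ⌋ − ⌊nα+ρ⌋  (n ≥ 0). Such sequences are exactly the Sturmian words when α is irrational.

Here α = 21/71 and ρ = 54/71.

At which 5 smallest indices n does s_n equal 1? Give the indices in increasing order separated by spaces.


0 4 7 10 14

n=0: ⌊75/71⌋−⌊54/71⌋ = 1−0 = 1  ← one
n=1: ⌊96/71⌋−⌊75/71⌋ = 1−1 = 0
n=2: ⌊117/71⌋−⌊96/71⌋ = 1−1 = 0
n=3: ⌊138/71⌋−⌊117/71⌋ = 1−1 = 0
n=4: ⌊159/71⌋−⌊138/71⌋ = 2−1 = 1  ← one
n=5: ⌊180/71⌋−⌊159/71⌋ = 2−2 = 0
n=6: ⌊201/71⌋−⌊180/71⌋ = 2−2 = 0
n=7: ⌊222/71⌋−⌊201/71⌋ = 3−2 = 1  ← one
n=8: ⌊243/71⌋−⌊222/71⌋ = 3−3 = 0
n=9: ⌊264/71⌋−⌊243/71⌋ = 3−3 = 0
n=10: ⌊285/71⌋−⌊264/71⌋ = 4−3 = 1  ← one
n=11: ⌊306/71⌋−⌊285/71⌋ = 4−4 = 0
n=12: ⌊327/71⌋−⌊306/71⌋ = 4−4 = 0
n=13: ⌊348/71⌋−⌊327/71⌋ = 4−4 = 0
n=14: ⌊369/71⌋−⌊348/71⌋ = 5−4 = 1  ← one
positions of the first 5 ones: 0 4 7 10 14


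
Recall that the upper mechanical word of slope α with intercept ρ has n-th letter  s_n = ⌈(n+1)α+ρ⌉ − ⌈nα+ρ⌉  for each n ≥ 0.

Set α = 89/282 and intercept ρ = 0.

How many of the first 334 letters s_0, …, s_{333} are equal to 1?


106

#1s = Σ_{n=0}^{333} s_n = Σ_{n=0}^{333} (⌈(n+1)α+ρ⌉ − ⌈nα+ρ⌉)
the sum telescopes: every ⌈nα+ρ⌉ with 0 < n < 334 appears once with + and once with −, leaving ⌈334α+ρ⌉ − ⌈0·α+ρ⌉
334α + ρ = (334·89) / 282 = 29726/282
ρ = 0/282
⌈29726/282⌉ = 106,  ⌈0/282⌉ = 0
#1s = 106 − 0 = 106


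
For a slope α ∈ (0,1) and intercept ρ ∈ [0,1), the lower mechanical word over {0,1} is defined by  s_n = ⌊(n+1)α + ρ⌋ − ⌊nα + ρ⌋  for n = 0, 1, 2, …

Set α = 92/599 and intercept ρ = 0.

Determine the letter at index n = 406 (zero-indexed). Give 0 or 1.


0

(n+1)α + ρ = (407·92) / 599 = 37444/599
nα + ρ     = (406·92) / 599 = 37352/599
⌊37444/599⌋ = 62,  ⌊37352/599⌋ = 62
s_{406} = 62 − 62 = 0


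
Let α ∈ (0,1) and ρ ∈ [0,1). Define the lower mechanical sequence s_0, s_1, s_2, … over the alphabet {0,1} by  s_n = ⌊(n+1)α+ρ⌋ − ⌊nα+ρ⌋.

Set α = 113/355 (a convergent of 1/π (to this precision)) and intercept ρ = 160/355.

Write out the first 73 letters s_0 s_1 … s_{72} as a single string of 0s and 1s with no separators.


0100100010010010010010010010010001001001001001001001000100100100100100100

n=0: ⌊(1·113+160)/355⌋ − ⌊(0·113+160)/355⌋ = ⌊273/355⌋ − ⌊160/355⌋ = 0 − 0 = 0
n=1: ⌊(2·113+160)/355⌋ − ⌊(1·113+160)/355⌋ = ⌊386/355⌋ − ⌊273/355⌋ = 1 − 0 = 1
n=2: ⌊(3·113+160)/355⌋ − ⌊(2·113+160)/355⌋ = ⌊499/355⌋ − ⌊386/355⌋ = 1 − 1 = 0
n=3: ⌊(4·113+160)/355⌋ − ⌊(3·113+160)/355⌋ = ⌊612/355⌋ − ⌊499/355⌋ = 1 − 1 = 0
n=4: ⌊(5·113+160)/355⌋ − ⌊(4·113+160)/355⌋ = ⌊725/355⌋ − ⌊612/355⌋ = 2 − 1 = 1
n=5: ⌊(6·113+160)/355⌋ − ⌊(5·113+160)/355⌋ = ⌊838/355⌋ − ⌊725/355⌋ = 2 − 2 = 0
n=6: ⌊(7·113+160)/355⌋ − ⌊(6·113+160)/355⌋ = ⌊951/355⌋ − ⌊838/355⌋ = 2 − 2 = 0
n=7: ⌊(8·113+160)/355⌋ − ⌊(7·113+160)/355⌋ = ⌊1064/355⌋ − ⌊951/355⌋ = 2 − 2 = 0
n=8: ⌊(9·113+160)/355⌋ − ⌊(8·113+160)/355⌋ = ⌊1177/355⌋ − ⌊1064/355⌋ = 3 − 2 = 1
n=9: ⌊(10·113+160)/355⌋ − ⌊(9·113+160)/355⌋ = ⌊1290/355⌋ − ⌊1177/355⌋ = 3 − 3 = 0
n=10: ⌊(11·113+160)/355⌋ − ⌊(10·113+160)/355⌋ = ⌊1403/355⌋ − ⌊1290/355⌋ = 3 − 3 = 0
n=11: ⌊(12·113+160)/355⌋ − ⌊(11·113+160)/355⌋ = ⌊1516/355⌋ − ⌊1403/355⌋ = 4 − 3 = 1
n=12: ⌊(13·113+160)/355⌋ − ⌊(12·113+160)/355⌋ = ⌊1629/355⌋ − ⌊1516/355⌋ = 4 − 4 = 0
n=13: ⌊(14·113+160)/355⌋ − ⌊(13·113+160)/355⌋ = ⌊1742/355⌋ − ⌊1629/355⌋ = 4 − 4 = 0
n=14: ⌊(15·113+160)/355⌋ − ⌊(14·113+160)/355⌋ = ⌊1855/355⌋ − ⌊1742/355⌋ = 5 − 4 = 1
n=15: ⌊(16·113+160)/355⌋ − ⌊(15·113+160)/355⌋ = ⌊1968/355⌋ − ⌊1855/355⌋ = 5 − 5 = 0
n=16: ⌊(17·113+160)/355⌋ − ⌊(16·113+160)/355⌋ = ⌊2081/355⌋ − ⌊1968/355⌋ = 5 − 5 = 0
n=17: ⌊(18·113+160)/355⌋ − ⌊(17·113+160)/355⌋ = ⌊2194/355⌋ − ⌊2081/355⌋ = 6 − 5 = 1
n=18: ⌊(19·113+160)/355⌋ − ⌊(18·113+160)/355⌋ = ⌊2307/355⌋ − ⌊2194/355⌋ = 6 − 6 = 0
n=19: ⌊(20·113+160)/355⌋ − ⌊(19·113+160)/355⌋ = ⌊2420/355⌋ − ⌊2307/355⌋ = 6 − 6 = 0
n=20: ⌊(21·113+160)/355⌋ − ⌊(20·113+160)/355⌋ = ⌊2533/355⌋ − ⌊2420/355⌋ = 7 − 6 = 1
n=21: ⌊(22·113+160)/355⌋ − ⌊(21·113+160)/355⌋ = ⌊2646/355⌋ − ⌊2533/355⌋ = 7 − 7 = 0
n=22: ⌊(23·113+160)/355⌋ − ⌊(22·113+160)/355⌋ = ⌊2759/355⌋ − ⌊2646/355⌋ = 7 − 7 = 0
n=23: ⌊(24·113+160)/355⌋ − ⌊(23·113+160)/355⌋ = ⌊2872/355⌋ − ⌊2759/355⌋ = 8 − 7 = 1
n=24: ⌊(25·113+160)/355⌋ − ⌊(24·113+160)/355⌋ = ⌊2985/355⌋ − ⌊2872/355⌋ = 8 − 8 = 0
n=25: ⌊(26·113+160)/355⌋ − ⌊(25·113+160)/355⌋ = ⌊3098/355⌋ − ⌊2985/355⌋ = 8 − 8 = 0
n=26: ⌊(27·113+160)/355⌋ − ⌊(26·113+160)/355⌋ = ⌊3211/355⌋ − ⌊3098/355⌋ = 9 − 8 = 1
n=27: ⌊(28·113+160)/355⌋ − ⌊(27·113+160)/355⌋ = ⌊3324/355⌋ − ⌊3211/355⌋ = 9 − 9 = 0
n=28: ⌊(29·113+160)/355⌋ − ⌊(28·113+160)/355⌋ = ⌊3437/355⌋ − ⌊3324/355⌋ = 9 − 9 = 0
n=29: ⌊(30·113+160)/355⌋ − ⌊(29·113+160)/355⌋ = ⌊3550/355⌋ − ⌊3437/355⌋ = 10 − 9 = 1
n=30: ⌊(31·113+160)/355⌋ − ⌊(30·113+160)/355⌋ = ⌊3663/355⌋ − ⌊3550/355⌋ = 10 − 10 = 0
n=31: ⌊(32·113+160)/355⌋ − ⌊(31·113+160)/355⌋ = ⌊3776/355⌋ − ⌊3663/355⌋ = 10 − 10 = 0
n=32: ⌊(33·113+160)/355⌋ − ⌊(32·113+160)/355⌋ = ⌊3889/355⌋ − ⌊3776/355⌋ = 10 − 10 = 0
n=33: ⌊(34·113+160)/355⌋ − ⌊(33·113+160)/355⌋ = ⌊4002/355⌋ − ⌊3889/355⌋ = 11 − 10 = 1
n=34: ⌊(35·113+160)/355⌋ − ⌊(34·113+160)/355⌋ = ⌊4115/355⌋ − ⌊4002/355⌋ = 11 − 11 = 0
n=35: ⌊(36·113+160)/355⌋ − ⌊(35·113+160)/355⌋ = ⌊4228/355⌋ − ⌊4115/355⌋ = 11 − 11 = 0
n=36: ⌊(37·113+160)/355⌋ − ⌊(36·113+160)/355⌋ = ⌊4341/355⌋ − ⌊4228/355⌋ = 12 − 11 = 1
n=37: ⌊(38·113+160)/355⌋ − ⌊(37·113+160)/355⌋ = ⌊4454/355⌋ − ⌊4341/355⌋ = 12 − 12 = 0
n=38: ⌊(39·113+160)/355⌋ − ⌊(38·113+160)/355⌋ = ⌊4567/355⌋ − ⌊4454/355⌋ = 12 − 12 = 0
n=39: ⌊(40·113+160)/355⌋ − ⌊(39·113+160)/355⌋ = ⌊4680/355⌋ − ⌊4567/355⌋ = 13 − 12 = 1
n=40: ⌊(41·113+160)/355⌋ − ⌊(40·113+160)/355⌋ = ⌊4793/355⌋ − ⌊4680/355⌋ = 13 − 13 = 0
n=41: ⌊(42·113+160)/355⌋ − ⌊(41·113+160)/355⌋ = ⌊4906/355⌋ − ⌊4793/355⌋ = 13 − 13 = 0
n=42: ⌊(43·113+160)/355⌋ − ⌊(42·113+160)/355⌋ = ⌊5019/355⌋ − ⌊4906/355⌋ = 14 − 13 = 1
n=43: ⌊(44·113+160)/355⌋ − ⌊(43·113+160)/355⌋ = ⌊5132/355⌋ − ⌊5019/355⌋ = 14 − 14 = 0
n=44: ⌊(45·113+160)/355⌋ − ⌊(44·113+160)/355⌋ = ⌊5245/355⌋ − ⌊5132/355⌋ = 14 − 14 = 0
n=45: ⌊(46·113+160)/355⌋ − ⌊(45·113+160)/355⌋ = ⌊5358/355⌋ − ⌊5245/355⌋ = 15 − 14 = 1
n=46: ⌊(47·113+160)/355⌋ − ⌊(46·113+160)/355⌋ = ⌊5471/355⌋ − ⌊5358/355⌋ = 15 − 15 = 0
n=47: ⌊(48·113+160)/355⌋ − ⌊(47·113+160)/355⌋ = ⌊5584/355⌋ − ⌊5471/355⌋ = 15 − 15 = 0
n=48: ⌊(49·113+160)/355⌋ − ⌊(48·113+160)/355⌋ = ⌊5697/355⌋ − ⌊5584/355⌋ = 16 − 15 = 1
n=49: ⌊(50·113+160)/355⌋ − ⌊(49·113+160)/355⌋ = ⌊5810/355⌋ − ⌊5697/355⌋ = 16 − 16 = 0
n=50: ⌊(51·113+160)/355⌋ − ⌊(50·113+160)/355⌋ = ⌊5923/355⌋ − ⌊5810/355⌋ = 16 − 16 = 0
n=51: ⌊(52·113+160)/355⌋ − ⌊(51·113+160)/355⌋ = ⌊6036/355⌋ − ⌊5923/355⌋ = 17 − 16 = 1
n=52: ⌊(53·113+160)/355⌋ − ⌊(52·113+160)/355⌋ = ⌊6149/355⌋ − ⌊6036/355⌋ = 17 − 17 = 0
n=53: ⌊(54·113+160)/355⌋ − ⌊(53·113+160)/355⌋ = ⌊6262/355⌋ − ⌊6149/355⌋ = 17 − 17 = 0
n=54: ⌊(55·113+160)/355⌋ − ⌊(54·113+160)/355⌋ = ⌊6375/355⌋ − ⌊6262/355⌋ = 17 − 17 = 0
n=55: ⌊(56·113+160)/355⌋ − ⌊(55·113+160)/355⌋ = ⌊6488/355⌋ − ⌊6375/355⌋ = 18 − 17 = 1
n=56: ⌊(57·113+160)/355⌋ − ⌊(56·113+160)/355⌋ = ⌊6601/355⌋ − ⌊6488/355⌋ = 18 − 18 = 0
n=57: ⌊(58·113+160)/355⌋ − ⌊(57·113+160)/355⌋ = ⌊6714/355⌋ − ⌊6601/355⌋ = 18 − 18 = 0
n=58: ⌊(59·113+160)/355⌋ − ⌊(58·113+160)/355⌋ = ⌊6827/355⌋ − ⌊6714/355⌋ = 19 − 18 = 1
n=59: ⌊(60·113+160)/355⌋ − ⌊(59·113+160)/355⌋ = ⌊6940/355⌋ − ⌊6827/355⌋ = 19 − 19 = 0
n=60: ⌊(61·113+160)/355⌋ − ⌊(60·113+160)/355⌋ = ⌊7053/355⌋ − ⌊6940/355⌋ = 19 − 19 = 0
n=61: ⌊(62·113+160)/355⌋ − ⌊(61·113+160)/355⌋ = ⌊7166/355⌋ − ⌊7053/355⌋ = 20 − 19 = 1
n=62: ⌊(63·113+160)/355⌋ − ⌊(62·113+160)/355⌋ = ⌊7279/355⌋ − ⌊7166/355⌋ = 20 − 20 = 0
n=63: ⌊(64·113+160)/355⌋ − ⌊(63·113+160)/355⌋ = ⌊7392/355⌋ − ⌊7279/355⌋ = 20 − 20 = 0
n=64: ⌊(65·113+160)/355⌋ − ⌊(64·113+160)/355⌋ = ⌊7505/355⌋ − ⌊7392/355⌋ = 21 − 20 = 1
n=65: ⌊(66·113+160)/355⌋ − ⌊(65·113+160)/355⌋ = ⌊7618/355⌋ − ⌊7505/355⌋ = 21 − 21 = 0
n=66: ⌊(67·113+160)/355⌋ − ⌊(66·113+160)/355⌋ = ⌊7731/355⌋ − ⌊7618/355⌋ = 21 − 21 = 0
n=67: ⌊(68·113+160)/355⌋ − ⌊(67·113+160)/355⌋ = ⌊7844/355⌋ − ⌊7731/355⌋ = 22 − 21 = 1
n=68: ⌊(69·113+160)/355⌋ − ⌊(68·113+160)/355⌋ = ⌊7957/355⌋ − ⌊7844/355⌋ = 22 − 22 = 0
n=69: ⌊(70·113+160)/355⌋ − ⌊(69·113+160)/355⌋ = ⌊8070/355⌋ − ⌊7957/355⌋ = 22 − 22 = 0
n=70: ⌊(71·113+160)/355⌋ − ⌊(70·113+160)/355⌋ = ⌊8183/355⌋ − ⌊8070/355⌋ = 23 − 22 = 1
n=71: ⌊(72·113+160)/355⌋ − ⌊(71·113+160)/355⌋ = ⌊8296/355⌋ − ⌊8183/355⌋ = 23 − 23 = 0
n=72: ⌊(73·113+160)/355⌋ − ⌊(72·113+160)/355⌋ = ⌊8409/355⌋ − ⌊8296/355⌋ = 23 − 23 = 0
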